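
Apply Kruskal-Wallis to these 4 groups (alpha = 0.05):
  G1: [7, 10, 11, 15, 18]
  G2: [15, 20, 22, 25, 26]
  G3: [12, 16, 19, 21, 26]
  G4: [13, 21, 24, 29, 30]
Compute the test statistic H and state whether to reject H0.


Step 1: Combine all N = 20 observations and assign midranks.
sorted (value, group, rank): (7,G1,1), (10,G1,2), (11,G1,3), (12,G3,4), (13,G4,5), (15,G1,6.5), (15,G2,6.5), (16,G3,8), (18,G1,9), (19,G3,10), (20,G2,11), (21,G3,12.5), (21,G4,12.5), (22,G2,14), (24,G4,15), (25,G2,16), (26,G2,17.5), (26,G3,17.5), (29,G4,19), (30,G4,20)
Step 2: Sum ranks within each group.
R_1 = 21.5 (n_1 = 5)
R_2 = 65 (n_2 = 5)
R_3 = 52 (n_3 = 5)
R_4 = 71.5 (n_4 = 5)
Step 3: H = 12/(N(N+1)) * sum(R_i^2/n_i) - 3(N+1)
     = 12/(20*21) * (21.5^2/5 + 65^2/5 + 52^2/5 + 71.5^2/5) - 3*21
     = 0.028571 * 2500.7 - 63
     = 8.448571.
Step 4: Ties present; correction factor C = 1 - 18/(20^3 - 20) = 0.997744. Corrected H = 8.448571 / 0.997744 = 8.467671.
Step 5: Under H0, H ~ chi^2(3); p-value = 0.037273.
Step 6: alpha = 0.05. reject H0.

H = 8.4677, df = 3, p = 0.037273, reject H0.


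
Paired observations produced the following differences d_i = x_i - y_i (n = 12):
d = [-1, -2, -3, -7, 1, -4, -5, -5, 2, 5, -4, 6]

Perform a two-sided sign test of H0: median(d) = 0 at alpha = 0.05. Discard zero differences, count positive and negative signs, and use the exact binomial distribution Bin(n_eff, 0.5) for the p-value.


Step 1: Discard zero differences. Original n = 12; n_eff = number of nonzero differences = 12.
Nonzero differences (with sign): -1, -2, -3, -7, +1, -4, -5, -5, +2, +5, -4, +6
Step 2: Count signs: positive = 4, negative = 8.
Step 3: Under H0: P(positive) = 0.5, so the number of positives S ~ Bin(12, 0.5).
Step 4: Two-sided exact p-value = sum of Bin(12,0.5) probabilities at or below the observed probability = 0.387695.
Step 5: alpha = 0.05. fail to reject H0.

n_eff = 12, pos = 4, neg = 8, p = 0.387695, fail to reject H0.


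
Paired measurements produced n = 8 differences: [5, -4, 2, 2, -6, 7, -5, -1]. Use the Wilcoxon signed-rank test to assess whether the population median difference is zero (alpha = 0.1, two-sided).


Step 1: Drop any zero differences (none here) and take |d_i|.
|d| = [5, 4, 2, 2, 6, 7, 5, 1]
Step 2: Midrank |d_i| (ties get averaged ranks).
ranks: |5|->5.5, |4|->4, |2|->2.5, |2|->2.5, |6|->7, |7|->8, |5|->5.5, |1|->1
Step 3: Attach original signs; sum ranks with positive sign and with negative sign.
W+ = 5.5 + 2.5 + 2.5 + 8 = 18.5
W- = 4 + 7 + 5.5 + 1 = 17.5
(Check: W+ + W- = 36 should equal n(n+1)/2 = 36.)
Step 4: Test statistic W = min(W+, W-) = 17.5.
Step 5: Ties in |d|, so use the tie-corrected normal approximation.
        E[W] = n(n+1)/4 = 8*9/4 = 18.
        Tie groups: |d|=2 (t=2), |d|=5 (t=2); sum(t^3 - t) = 12.
        Var[W] = n(n+1)(2n+1)/24 - sum(t^3-t)/48 = 1224/24 - 12/48 = 50.75.
        z = (W - E[W]) / sqrt(Var[W]) = (17.5 - 18) / 7.1239 = -0.0702.
        Two-sided p = 2*Phi(z) = 0.944045.
Step 6: alpha = 0.1. fail to reject H0.

W+ = 18.5, W- = 17.5, W = min = 17.5, p = 0.944045, fail to reject H0.


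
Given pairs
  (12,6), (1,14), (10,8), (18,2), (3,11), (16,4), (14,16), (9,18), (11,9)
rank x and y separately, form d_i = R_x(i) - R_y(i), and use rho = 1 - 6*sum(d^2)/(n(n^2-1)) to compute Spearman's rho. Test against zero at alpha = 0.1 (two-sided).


Step 1: Rank x and y separately (midranks; no ties here).
rank(x): 12->6, 1->1, 10->4, 18->9, 3->2, 16->8, 14->7, 9->3, 11->5
rank(y): 6->3, 14->7, 8->4, 2->1, 11->6, 4->2, 16->8, 18->9, 9->5
Step 2: d_i = R_x(i) - R_y(i); compute d_i^2.
  (6-3)^2=9, (1-7)^2=36, (4-4)^2=0, (9-1)^2=64, (2-6)^2=16, (8-2)^2=36, (7-8)^2=1, (3-9)^2=36, (5-5)^2=0
sum(d^2) = 198.
Step 3: rho = 1 - 6*198 / (9*(9^2 - 1)) = 1 - 1188/720 = -0.650000.
Step 4: Under H0, t = rho * sqrt((n-2)/(1-rho^2)) = -2.2630 ~ t(7).
Step 5: Two-sided p-value from the t-distribution with 7 df = 0.058073.
Step 6: alpha = 0.1. reject H0.

rho = -0.6500, p = 0.058073, reject H0 at alpha = 0.1.


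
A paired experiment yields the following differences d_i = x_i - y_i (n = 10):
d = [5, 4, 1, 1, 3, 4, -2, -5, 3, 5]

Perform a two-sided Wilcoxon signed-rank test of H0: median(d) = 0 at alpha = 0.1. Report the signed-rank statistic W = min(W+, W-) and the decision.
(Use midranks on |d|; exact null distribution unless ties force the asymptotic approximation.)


Step 1: Drop any zero differences (none here) and take |d_i|.
|d| = [5, 4, 1, 1, 3, 4, 2, 5, 3, 5]
Step 2: Midrank |d_i| (ties get averaged ranks).
ranks: |5|->9, |4|->6.5, |1|->1.5, |1|->1.5, |3|->4.5, |4|->6.5, |2|->3, |5|->9, |3|->4.5, |5|->9
Step 3: Attach original signs; sum ranks with positive sign and with negative sign.
W+ = 9 + 6.5 + 1.5 + 1.5 + 4.5 + 6.5 + 4.5 + 9 = 43
W- = 3 + 9 = 12
(Check: W+ + W- = 55 should equal n(n+1)/2 = 55.)
Step 4: Test statistic W = min(W+, W-) = 12.
Step 5: Ties in |d|, so use the tie-corrected normal approximation.
        E[W] = n(n+1)/4 = 10*11/4 = 27.5.
        Tie groups: |d|=1 (t=2), |d|=3 (t=2), |d|=4 (t=2), |d|=5 (t=3); sum(t^3 - t) = 42.
        Var[W] = n(n+1)(2n+1)/24 - sum(t^3-t)/48 = 2310/24 - 42/48 = 95.375.
        z = (W - E[W]) / sqrt(Var[W]) = (12 - 27.5) / 9.7660 = -1.5871.
        Two-sided p = 2*Phi(z) = 0.112482.
Step 6: alpha = 0.1. fail to reject H0.

W+ = 43, W- = 12, W = min = 12, p = 0.112482, fail to reject H0.


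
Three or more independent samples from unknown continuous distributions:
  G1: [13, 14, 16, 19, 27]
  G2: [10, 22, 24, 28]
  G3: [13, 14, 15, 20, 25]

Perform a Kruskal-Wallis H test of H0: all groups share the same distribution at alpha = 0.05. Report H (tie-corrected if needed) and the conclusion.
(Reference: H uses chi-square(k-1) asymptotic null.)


Step 1: Combine all N = 14 observations and assign midranks.
sorted (value, group, rank): (10,G2,1), (13,G1,2.5), (13,G3,2.5), (14,G1,4.5), (14,G3,4.5), (15,G3,6), (16,G1,7), (19,G1,8), (20,G3,9), (22,G2,10), (24,G2,11), (25,G3,12), (27,G1,13), (28,G2,14)
Step 2: Sum ranks within each group.
R_1 = 35 (n_1 = 5)
R_2 = 36 (n_2 = 4)
R_3 = 34 (n_3 = 5)
Step 3: H = 12/(N(N+1)) * sum(R_i^2/n_i) - 3(N+1)
     = 12/(14*15) * (35^2/5 + 36^2/4 + 34^2/5) - 3*15
     = 0.057143 * 800.2 - 45
     = 0.725714.
Step 4: Ties present; correction factor C = 1 - 12/(14^3 - 14) = 0.995604. Corrected H = 0.725714 / 0.995604 = 0.728918.
Step 5: Under H0, H ~ chi^2(2); p-value = 0.694572.
Step 6: alpha = 0.05. fail to reject H0.

H = 0.7289, df = 2, p = 0.694572, fail to reject H0.


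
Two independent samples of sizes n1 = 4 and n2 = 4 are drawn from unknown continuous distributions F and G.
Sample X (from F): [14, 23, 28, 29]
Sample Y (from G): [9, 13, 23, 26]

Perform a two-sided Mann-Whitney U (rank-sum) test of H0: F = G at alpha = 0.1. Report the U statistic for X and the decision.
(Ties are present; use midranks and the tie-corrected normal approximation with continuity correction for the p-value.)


Step 1: Combine and sort all 8 observations; assign midranks.
sorted (value, group): (9,Y), (13,Y), (14,X), (23,X), (23,Y), (26,Y), (28,X), (29,X)
ranks: 9->1, 13->2, 14->3, 23->4.5, 23->4.5, 26->6, 28->7, 29->8
Step 2: Rank sum for X: R1 = 3 + 4.5 + 7 + 8 = 22.5.
Step 3: U_X = R1 - n1(n1+1)/2 = 22.5 - 4*5/2 = 22.5 - 10 = 12.5.
       U_Y = n1*n2 - U_X = 16 - 12.5 = 3.5.
Step 4: Ties are present, so use the tie-corrected normal approximation (with continuity correction) for the p-value.
Step 5: p-value = 0.245383; compare to alpha = 0.1. fail to reject H0.

U_X = 12.5, p = 0.245383, fail to reject H0 at alpha = 0.1.


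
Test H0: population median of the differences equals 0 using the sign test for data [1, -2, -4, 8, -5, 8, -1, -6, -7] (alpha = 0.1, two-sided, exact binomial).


Step 1: Discard zero differences. Original n = 9; n_eff = number of nonzero differences = 9.
Nonzero differences (with sign): +1, -2, -4, +8, -5, +8, -1, -6, -7
Step 2: Count signs: positive = 3, negative = 6.
Step 3: Under H0: P(positive) = 0.5, so the number of positives S ~ Bin(9, 0.5).
Step 4: Two-sided exact p-value = sum of Bin(9,0.5) probabilities at or below the observed probability = 0.507812.
Step 5: alpha = 0.1. fail to reject H0.

n_eff = 9, pos = 3, neg = 6, p = 0.507812, fail to reject H0.


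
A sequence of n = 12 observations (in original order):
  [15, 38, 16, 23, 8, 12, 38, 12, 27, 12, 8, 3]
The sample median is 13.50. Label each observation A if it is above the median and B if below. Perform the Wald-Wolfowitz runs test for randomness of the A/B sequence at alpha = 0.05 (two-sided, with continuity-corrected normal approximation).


Step 1: Compute median = 13.50; label A = above, B = below.
Labels in order: AAAABBABABBB  (n_A = 6, n_B = 6)
Step 2: Count runs R = 6.
Step 3: Under H0 (random ordering), E[R] = 2*n_A*n_B/(n_A+n_B) + 1 = 2*6*6/12 + 1 = 7.0000.
        Var[R] = 2*n_A*n_B*(2*n_A*n_B - n_A - n_B) / ((n_A+n_B)^2 * (n_A+n_B-1)) = 4320/1584 = 2.7273.
        SD[R] = 1.6514.
Step 4: Continuity-corrected z = (R + 0.5 - E[R]) / SD[R] = (6 + 0.5 - 7.0000) / 1.6514 = -0.3028.
Step 5: Two-sided p-value via normal approximation = 2*(1 - Phi(|z|)) = 0.762069.
Step 6: alpha = 0.05. fail to reject H0.

R = 6, z = -0.3028, p = 0.762069, fail to reject H0.


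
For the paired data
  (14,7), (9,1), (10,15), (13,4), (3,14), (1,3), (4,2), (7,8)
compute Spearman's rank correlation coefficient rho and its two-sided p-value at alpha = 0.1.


Step 1: Rank x and y separately (midranks; no ties here).
rank(x): 14->8, 9->5, 10->6, 13->7, 3->2, 1->1, 4->3, 7->4
rank(y): 7->5, 1->1, 15->8, 4->4, 14->7, 3->3, 2->2, 8->6
Step 2: d_i = R_x(i) - R_y(i); compute d_i^2.
  (8-5)^2=9, (5-1)^2=16, (6-8)^2=4, (7-4)^2=9, (2-7)^2=25, (1-3)^2=4, (3-2)^2=1, (4-6)^2=4
sum(d^2) = 72.
Step 3: rho = 1 - 6*72 / (8*(8^2 - 1)) = 1 - 432/504 = 0.142857.
Step 4: Under H0, t = rho * sqrt((n-2)/(1-rho^2)) = 0.3536 ~ t(6).
Step 5: Two-sided p-value from the t-distribution with 6 df = 0.735765.
Step 6: alpha = 0.1. fail to reject H0.

rho = 0.1429, p = 0.735765, fail to reject H0 at alpha = 0.1.


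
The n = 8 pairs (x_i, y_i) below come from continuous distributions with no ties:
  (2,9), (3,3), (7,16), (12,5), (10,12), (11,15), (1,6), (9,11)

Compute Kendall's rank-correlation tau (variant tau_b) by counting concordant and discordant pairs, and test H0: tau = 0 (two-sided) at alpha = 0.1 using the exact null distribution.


Step 1: Enumerate the 28 unordered pairs (i,j) with i<j and classify each by sign(x_j-x_i) * sign(y_j-y_i).
  (1,2):dx=+1,dy=-6->D; (1,3):dx=+5,dy=+7->C; (1,4):dx=+10,dy=-4->D; (1,5):dx=+8,dy=+3->C
  (1,6):dx=+9,dy=+6->C; (1,7):dx=-1,dy=-3->C; (1,8):dx=+7,dy=+2->C; (2,3):dx=+4,dy=+13->C
  (2,4):dx=+9,dy=+2->C; (2,5):dx=+7,dy=+9->C; (2,6):dx=+8,dy=+12->C; (2,7):dx=-2,dy=+3->D
  (2,8):dx=+6,dy=+8->C; (3,4):dx=+5,dy=-11->D; (3,5):dx=+3,dy=-4->D; (3,6):dx=+4,dy=-1->D
  (3,7):dx=-6,dy=-10->C; (3,8):dx=+2,dy=-5->D; (4,5):dx=-2,dy=+7->D; (4,6):dx=-1,dy=+10->D
  (4,7):dx=-11,dy=+1->D; (4,8):dx=-3,dy=+6->D; (5,6):dx=+1,dy=+3->C; (5,7):dx=-9,dy=-6->C
  (5,8):dx=-1,dy=-1->C; (6,7):dx=-10,dy=-9->C; (6,8):dx=-2,dy=-4->C; (7,8):dx=+8,dy=+5->C
Step 2: C = 17, D = 11, total pairs = 28.
Step 3: tau = (C - D)/(n(n-1)/2) = (17 - 11)/28 = 0.214286.
Step 4: Exact two-sided p-value (enumerate n! = 40320 permutations of y under H0): p = 0.548413.
Step 5: alpha = 0.1. fail to reject H0.

tau_b = 0.2143 (C=17, D=11), p = 0.548413, fail to reject H0.


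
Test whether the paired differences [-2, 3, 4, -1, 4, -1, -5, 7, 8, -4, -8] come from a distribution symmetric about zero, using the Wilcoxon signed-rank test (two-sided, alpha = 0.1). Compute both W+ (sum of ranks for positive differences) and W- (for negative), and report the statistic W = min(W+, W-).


Step 1: Drop any zero differences (none here) and take |d_i|.
|d| = [2, 3, 4, 1, 4, 1, 5, 7, 8, 4, 8]
Step 2: Midrank |d_i| (ties get averaged ranks).
ranks: |2|->3, |3|->4, |4|->6, |1|->1.5, |4|->6, |1|->1.5, |5|->8, |7|->9, |8|->10.5, |4|->6, |8|->10.5
Step 3: Attach original signs; sum ranks with positive sign and with negative sign.
W+ = 4 + 6 + 6 + 9 + 10.5 = 35.5
W- = 3 + 1.5 + 1.5 + 8 + 6 + 10.5 = 30.5
(Check: W+ + W- = 66 should equal n(n+1)/2 = 66.)
Step 4: Test statistic W = min(W+, W-) = 30.5.
Step 5: Ties in |d|, so use the tie-corrected normal approximation.
        E[W] = n(n+1)/4 = 11*12/4 = 33.
        Tie groups: |d|=1 (t=2), |d|=4 (t=3), |d|=8 (t=2); sum(t^3 - t) = 36.
        Var[W] = n(n+1)(2n+1)/24 - sum(t^3-t)/48 = 3036/24 - 36/48 = 125.75.
        z = (W - E[W]) / sqrt(Var[W]) = (30.5 - 33) / 11.2138 = -0.2229.
        Two-sided p = 2*Phi(z) = 0.823583.
Step 6: alpha = 0.1. fail to reject H0.

W+ = 35.5, W- = 30.5, W = min = 30.5, p = 0.823583, fail to reject H0.


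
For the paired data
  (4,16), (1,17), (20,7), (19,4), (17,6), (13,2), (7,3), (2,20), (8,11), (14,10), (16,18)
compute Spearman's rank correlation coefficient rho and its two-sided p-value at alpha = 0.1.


Step 1: Rank x and y separately (midranks; no ties here).
rank(x): 4->3, 1->1, 20->11, 19->10, 17->9, 13->6, 7->4, 2->2, 8->5, 14->7, 16->8
rank(y): 16->8, 17->9, 7->5, 4->3, 6->4, 2->1, 3->2, 20->11, 11->7, 10->6, 18->10
Step 2: d_i = R_x(i) - R_y(i); compute d_i^2.
  (3-8)^2=25, (1-9)^2=64, (11-5)^2=36, (10-3)^2=49, (9-4)^2=25, (6-1)^2=25, (4-2)^2=4, (2-11)^2=81, (5-7)^2=4, (7-6)^2=1, (8-10)^2=4
sum(d^2) = 318.
Step 3: rho = 1 - 6*318 / (11*(11^2 - 1)) = 1 - 1908/1320 = -0.445455.
Step 4: Under H0, t = rho * sqrt((n-2)/(1-rho^2)) = -1.4926 ~ t(9).
Step 5: Two-sided p-value from the t-distribution with 9 df = 0.169733.
Step 6: alpha = 0.1. fail to reject H0.

rho = -0.4455, p = 0.169733, fail to reject H0 at alpha = 0.1.


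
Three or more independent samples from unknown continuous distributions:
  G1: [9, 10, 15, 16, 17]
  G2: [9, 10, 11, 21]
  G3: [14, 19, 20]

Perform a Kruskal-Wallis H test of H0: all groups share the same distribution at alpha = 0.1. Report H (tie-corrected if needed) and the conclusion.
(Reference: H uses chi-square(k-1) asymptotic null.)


Step 1: Combine all N = 12 observations and assign midranks.
sorted (value, group, rank): (9,G1,1.5), (9,G2,1.5), (10,G1,3.5), (10,G2,3.5), (11,G2,5), (14,G3,6), (15,G1,7), (16,G1,8), (17,G1,9), (19,G3,10), (20,G3,11), (21,G2,12)
Step 2: Sum ranks within each group.
R_1 = 29 (n_1 = 5)
R_2 = 22 (n_2 = 4)
R_3 = 27 (n_3 = 3)
Step 3: H = 12/(N(N+1)) * sum(R_i^2/n_i) - 3(N+1)
     = 12/(12*13) * (29^2/5 + 22^2/4 + 27^2/3) - 3*13
     = 0.076923 * 532.2 - 39
     = 1.938462.
Step 4: Ties present; correction factor C = 1 - 12/(12^3 - 12) = 0.993007. Corrected H = 1.938462 / 0.993007 = 1.952113.
Step 5: Under H0, H ~ chi^2(2); p-value = 0.376794.
Step 6: alpha = 0.1. fail to reject H0.

H = 1.9521, df = 2, p = 0.376794, fail to reject H0.


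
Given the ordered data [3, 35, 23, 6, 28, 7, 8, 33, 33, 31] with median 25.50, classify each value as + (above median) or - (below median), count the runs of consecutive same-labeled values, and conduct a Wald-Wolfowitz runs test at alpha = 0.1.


Step 1: Compute median = 25.50; label A = above, B = below.
Labels in order: BABBABBAAA  (n_A = 5, n_B = 5)
Step 2: Count runs R = 6.
Step 3: Under H0 (random ordering), E[R] = 2*n_A*n_B/(n_A+n_B) + 1 = 2*5*5/10 + 1 = 6.0000.
        Var[R] = 2*n_A*n_B*(2*n_A*n_B - n_A - n_B) / ((n_A+n_B)^2 * (n_A+n_B-1)) = 2000/900 = 2.2222.
        SD[R] = 1.4907.
Step 4: R = E[R], so z = 0 with no continuity correction.
Step 5: Two-sided p-value via normal approximation = 2*(1 - Phi(|z|)) = 1.000000.
Step 6: alpha = 0.1. fail to reject H0.

R = 6, z = 0.0000, p = 1.000000, fail to reject H0.


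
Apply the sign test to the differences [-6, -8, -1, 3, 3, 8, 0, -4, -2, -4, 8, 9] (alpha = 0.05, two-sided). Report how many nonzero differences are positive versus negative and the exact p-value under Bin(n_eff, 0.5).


Step 1: Discard zero differences. Original n = 12; n_eff = number of nonzero differences = 11.
Nonzero differences (with sign): -6, -8, -1, +3, +3, +8, -4, -2, -4, +8, +9
Step 2: Count signs: positive = 5, negative = 6.
Step 3: Under H0: P(positive) = 0.5, so the number of positives S ~ Bin(11, 0.5).
Step 4: Two-sided exact p-value = sum of Bin(11,0.5) probabilities at or below the observed probability = 1.000000.
Step 5: alpha = 0.05. fail to reject H0.

n_eff = 11, pos = 5, neg = 6, p = 1.000000, fail to reject H0.


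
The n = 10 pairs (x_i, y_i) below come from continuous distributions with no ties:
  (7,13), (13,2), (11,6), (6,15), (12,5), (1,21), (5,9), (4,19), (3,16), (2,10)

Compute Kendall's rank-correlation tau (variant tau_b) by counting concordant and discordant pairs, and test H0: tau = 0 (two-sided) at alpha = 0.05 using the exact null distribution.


Step 1: Enumerate the 45 unordered pairs (i,j) with i<j and classify each by sign(x_j-x_i) * sign(y_j-y_i).
  (1,2):dx=+6,dy=-11->D; (1,3):dx=+4,dy=-7->D; (1,4):dx=-1,dy=+2->D; (1,5):dx=+5,dy=-8->D
  (1,6):dx=-6,dy=+8->D; (1,7):dx=-2,dy=-4->C; (1,8):dx=-3,dy=+6->D; (1,9):dx=-4,dy=+3->D
  (1,10):dx=-5,dy=-3->C; (2,3):dx=-2,dy=+4->D; (2,4):dx=-7,dy=+13->D; (2,5):dx=-1,dy=+3->D
  (2,6):dx=-12,dy=+19->D; (2,7):dx=-8,dy=+7->D; (2,8):dx=-9,dy=+17->D; (2,9):dx=-10,dy=+14->D
  (2,10):dx=-11,dy=+8->D; (3,4):dx=-5,dy=+9->D; (3,5):dx=+1,dy=-1->D; (3,6):dx=-10,dy=+15->D
  (3,7):dx=-6,dy=+3->D; (3,8):dx=-7,dy=+13->D; (3,9):dx=-8,dy=+10->D; (3,10):dx=-9,dy=+4->D
  (4,5):dx=+6,dy=-10->D; (4,6):dx=-5,dy=+6->D; (4,7):dx=-1,dy=-6->C; (4,8):dx=-2,dy=+4->D
  (4,9):dx=-3,dy=+1->D; (4,10):dx=-4,dy=-5->C; (5,6):dx=-11,dy=+16->D; (5,7):dx=-7,dy=+4->D
  (5,8):dx=-8,dy=+14->D; (5,9):dx=-9,dy=+11->D; (5,10):dx=-10,dy=+5->D; (6,7):dx=+4,dy=-12->D
  (6,8):dx=+3,dy=-2->D; (6,9):dx=+2,dy=-5->D; (6,10):dx=+1,dy=-11->D; (7,8):dx=-1,dy=+10->D
  (7,9):dx=-2,dy=+7->D; (7,10):dx=-3,dy=+1->D; (8,9):dx=-1,dy=-3->C; (8,10):dx=-2,dy=-9->C
  (9,10):dx=-1,dy=-6->C
Step 2: C = 7, D = 38, total pairs = 45.
Step 3: tau = (C - D)/(n(n-1)/2) = (7 - 38)/45 = -0.688889.
Step 4: Exact two-sided p-value (enumerate n! = 3628800 permutations of y under H0): p = 0.004687.
Step 5: alpha = 0.05. reject H0.

tau_b = -0.6889 (C=7, D=38), p = 0.004687, reject H0.


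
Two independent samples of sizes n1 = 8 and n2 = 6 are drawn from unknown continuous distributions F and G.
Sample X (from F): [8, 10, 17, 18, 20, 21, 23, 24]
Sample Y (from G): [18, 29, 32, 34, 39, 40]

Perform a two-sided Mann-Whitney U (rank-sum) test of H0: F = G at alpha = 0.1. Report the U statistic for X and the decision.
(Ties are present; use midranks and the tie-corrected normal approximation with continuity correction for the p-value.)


Step 1: Combine and sort all 14 observations; assign midranks.
sorted (value, group): (8,X), (10,X), (17,X), (18,X), (18,Y), (20,X), (21,X), (23,X), (24,X), (29,Y), (32,Y), (34,Y), (39,Y), (40,Y)
ranks: 8->1, 10->2, 17->3, 18->4.5, 18->4.5, 20->6, 21->7, 23->8, 24->9, 29->10, 32->11, 34->12, 39->13, 40->14
Step 2: Rank sum for X: R1 = 1 + 2 + 3 + 4.5 + 6 + 7 + 8 + 9 = 40.5.
Step 3: U_X = R1 - n1(n1+1)/2 = 40.5 - 8*9/2 = 40.5 - 36 = 4.5.
       U_Y = n1*n2 - U_X = 48 - 4.5 = 43.5.
Step 4: Ties are present, so use the tie-corrected normal approximation (with continuity correction) for the p-value.
Step 5: p-value = 0.014065; compare to alpha = 0.1. reject H0.

U_X = 4.5, p = 0.014065, reject H0 at alpha = 0.1.


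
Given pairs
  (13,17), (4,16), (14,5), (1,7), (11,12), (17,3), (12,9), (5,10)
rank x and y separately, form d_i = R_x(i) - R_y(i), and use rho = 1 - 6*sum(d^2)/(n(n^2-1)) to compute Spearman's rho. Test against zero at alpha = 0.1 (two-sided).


Step 1: Rank x and y separately (midranks; no ties here).
rank(x): 13->6, 4->2, 14->7, 1->1, 11->4, 17->8, 12->5, 5->3
rank(y): 17->8, 16->7, 5->2, 7->3, 12->6, 3->1, 9->4, 10->5
Step 2: d_i = R_x(i) - R_y(i); compute d_i^2.
  (6-8)^2=4, (2-7)^2=25, (7-2)^2=25, (1-3)^2=4, (4-6)^2=4, (8-1)^2=49, (5-4)^2=1, (3-5)^2=4
sum(d^2) = 116.
Step 3: rho = 1 - 6*116 / (8*(8^2 - 1)) = 1 - 696/504 = -0.380952.
Step 4: Under H0, t = rho * sqrt((n-2)/(1-rho^2)) = -1.0092 ~ t(6).
Step 5: Two-sided p-value from the t-distribution with 6 df = 0.351813.
Step 6: alpha = 0.1. fail to reject H0.

rho = -0.3810, p = 0.351813, fail to reject H0 at alpha = 0.1.


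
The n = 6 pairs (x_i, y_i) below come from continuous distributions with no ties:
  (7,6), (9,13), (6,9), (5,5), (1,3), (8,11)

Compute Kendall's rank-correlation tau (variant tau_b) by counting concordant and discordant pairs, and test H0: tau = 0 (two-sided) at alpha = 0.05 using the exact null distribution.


Step 1: Enumerate the 15 unordered pairs (i,j) with i<j and classify each by sign(x_j-x_i) * sign(y_j-y_i).
  (1,2):dx=+2,dy=+7->C; (1,3):dx=-1,dy=+3->D; (1,4):dx=-2,dy=-1->C; (1,5):dx=-6,dy=-3->C
  (1,6):dx=+1,dy=+5->C; (2,3):dx=-3,dy=-4->C; (2,4):dx=-4,dy=-8->C; (2,5):dx=-8,dy=-10->C
  (2,6):dx=-1,dy=-2->C; (3,4):dx=-1,dy=-4->C; (3,5):dx=-5,dy=-6->C; (3,6):dx=+2,dy=+2->C
  (4,5):dx=-4,dy=-2->C; (4,6):dx=+3,dy=+6->C; (5,6):dx=+7,dy=+8->C
Step 2: C = 14, D = 1, total pairs = 15.
Step 3: tau = (C - D)/(n(n-1)/2) = (14 - 1)/15 = 0.866667.
Step 4: Exact two-sided p-value (enumerate n! = 720 permutations of y under H0): p = 0.016667.
Step 5: alpha = 0.05. reject H0.

tau_b = 0.8667 (C=14, D=1), p = 0.016667, reject H0.


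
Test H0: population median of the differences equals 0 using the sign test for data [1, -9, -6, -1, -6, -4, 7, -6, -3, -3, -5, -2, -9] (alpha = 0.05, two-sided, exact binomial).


Step 1: Discard zero differences. Original n = 13; n_eff = number of nonzero differences = 13.
Nonzero differences (with sign): +1, -9, -6, -1, -6, -4, +7, -6, -3, -3, -5, -2, -9
Step 2: Count signs: positive = 2, negative = 11.
Step 3: Under H0: P(positive) = 0.5, so the number of positives S ~ Bin(13, 0.5).
Step 4: Two-sided exact p-value = sum of Bin(13,0.5) probabilities at or below the observed probability = 0.022461.
Step 5: alpha = 0.05. reject H0.

n_eff = 13, pos = 2, neg = 11, p = 0.022461, reject H0.


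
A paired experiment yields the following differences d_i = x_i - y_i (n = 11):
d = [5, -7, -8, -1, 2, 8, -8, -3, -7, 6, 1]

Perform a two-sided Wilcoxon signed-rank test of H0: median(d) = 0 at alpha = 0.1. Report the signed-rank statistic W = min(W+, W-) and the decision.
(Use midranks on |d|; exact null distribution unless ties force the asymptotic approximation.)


Step 1: Drop any zero differences (none here) and take |d_i|.
|d| = [5, 7, 8, 1, 2, 8, 8, 3, 7, 6, 1]
Step 2: Midrank |d_i| (ties get averaged ranks).
ranks: |5|->5, |7|->7.5, |8|->10, |1|->1.5, |2|->3, |8|->10, |8|->10, |3|->4, |7|->7.5, |6|->6, |1|->1.5
Step 3: Attach original signs; sum ranks with positive sign and with negative sign.
W+ = 5 + 3 + 10 + 6 + 1.5 = 25.5
W- = 7.5 + 10 + 1.5 + 10 + 4 + 7.5 = 40.5
(Check: W+ + W- = 66 should equal n(n+1)/2 = 66.)
Step 4: Test statistic W = min(W+, W-) = 25.5.
Step 5: Ties in |d|, so use the tie-corrected normal approximation.
        E[W] = n(n+1)/4 = 11*12/4 = 33.
        Tie groups: |d|=1 (t=2), |d|=7 (t=2), |d|=8 (t=3); sum(t^3 - t) = 36.
        Var[W] = n(n+1)(2n+1)/24 - sum(t^3-t)/48 = 3036/24 - 36/48 = 125.75.
        z = (W - E[W]) / sqrt(Var[W]) = (25.5 - 33) / 11.2138 = -0.6688.
        Two-sided p = 2*Phi(z) = 0.503612.
Step 6: alpha = 0.1. fail to reject H0.

W+ = 25.5, W- = 40.5, W = min = 25.5, p = 0.503612, fail to reject H0.


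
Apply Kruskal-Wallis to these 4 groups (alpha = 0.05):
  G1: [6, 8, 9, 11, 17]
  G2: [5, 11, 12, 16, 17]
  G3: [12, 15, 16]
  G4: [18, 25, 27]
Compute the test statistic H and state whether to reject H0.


Step 1: Combine all N = 16 observations and assign midranks.
sorted (value, group, rank): (5,G2,1), (6,G1,2), (8,G1,3), (9,G1,4), (11,G1,5.5), (11,G2,5.5), (12,G2,7.5), (12,G3,7.5), (15,G3,9), (16,G2,10.5), (16,G3,10.5), (17,G1,12.5), (17,G2,12.5), (18,G4,14), (25,G4,15), (27,G4,16)
Step 2: Sum ranks within each group.
R_1 = 27 (n_1 = 5)
R_2 = 37 (n_2 = 5)
R_3 = 27 (n_3 = 3)
R_4 = 45 (n_4 = 3)
Step 3: H = 12/(N(N+1)) * sum(R_i^2/n_i) - 3(N+1)
     = 12/(16*17) * (27^2/5 + 37^2/5 + 27^2/3 + 45^2/3) - 3*17
     = 0.044118 * 1337.6 - 51
     = 8.011765.
Step 4: Ties present; correction factor C = 1 - 24/(16^3 - 16) = 0.994118. Corrected H = 8.011765 / 0.994118 = 8.059172.
Step 5: Under H0, H ~ chi^2(3); p-value = 0.044805.
Step 6: alpha = 0.05. reject H0.

H = 8.0592, df = 3, p = 0.044805, reject H0.


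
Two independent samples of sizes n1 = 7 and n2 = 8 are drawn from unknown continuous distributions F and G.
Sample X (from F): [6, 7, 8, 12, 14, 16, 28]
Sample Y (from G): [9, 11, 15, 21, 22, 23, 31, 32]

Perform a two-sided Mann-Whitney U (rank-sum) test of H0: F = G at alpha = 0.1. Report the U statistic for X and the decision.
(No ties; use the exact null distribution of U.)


Step 1: Combine and sort all 15 observations; assign midranks.
sorted (value, group): (6,X), (7,X), (8,X), (9,Y), (11,Y), (12,X), (14,X), (15,Y), (16,X), (21,Y), (22,Y), (23,Y), (28,X), (31,Y), (32,Y)
ranks: 6->1, 7->2, 8->3, 9->4, 11->5, 12->6, 14->7, 15->8, 16->9, 21->10, 22->11, 23->12, 28->13, 31->14, 32->15
Step 2: Rank sum for X: R1 = 1 + 2 + 3 + 6 + 7 + 9 + 13 = 41.
Step 3: U_X = R1 - n1(n1+1)/2 = 41 - 7*8/2 = 41 - 28 = 13.
       U_Y = n1*n2 - U_X = 56 - 13 = 43.
Step 4: No ties, so the exact null distribution of U (based on enumerating the C(15,7) = 6435 equally likely rank assignments) gives the two-sided p-value.
Step 5: p-value = 0.093862; compare to alpha = 0.1. reject H0.

U_X = 13, p = 0.093862, reject H0 at alpha = 0.1.


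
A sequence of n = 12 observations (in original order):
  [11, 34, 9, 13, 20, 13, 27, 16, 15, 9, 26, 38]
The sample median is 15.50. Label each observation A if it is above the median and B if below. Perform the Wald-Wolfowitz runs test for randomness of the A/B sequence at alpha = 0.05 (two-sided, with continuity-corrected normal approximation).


Step 1: Compute median = 15.50; label A = above, B = below.
Labels in order: BABBABAABBAA  (n_A = 6, n_B = 6)
Step 2: Count runs R = 8.
Step 3: Under H0 (random ordering), E[R] = 2*n_A*n_B/(n_A+n_B) + 1 = 2*6*6/12 + 1 = 7.0000.
        Var[R] = 2*n_A*n_B*(2*n_A*n_B - n_A - n_B) / ((n_A+n_B)^2 * (n_A+n_B-1)) = 4320/1584 = 2.7273.
        SD[R] = 1.6514.
Step 4: Continuity-corrected z = (R - 0.5 - E[R]) / SD[R] = (8 - 0.5 - 7.0000) / 1.6514 = 0.3028.
Step 5: Two-sided p-value via normal approximation = 2*(1 - Phi(|z|)) = 0.762069.
Step 6: alpha = 0.05. fail to reject H0.

R = 8, z = 0.3028, p = 0.762069, fail to reject H0.


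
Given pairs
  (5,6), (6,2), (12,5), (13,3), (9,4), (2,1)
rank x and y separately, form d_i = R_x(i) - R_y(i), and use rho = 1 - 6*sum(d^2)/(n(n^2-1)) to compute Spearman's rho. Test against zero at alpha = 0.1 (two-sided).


Step 1: Rank x and y separately (midranks; no ties here).
rank(x): 5->2, 6->3, 12->5, 13->6, 9->4, 2->1
rank(y): 6->6, 2->2, 5->5, 3->3, 4->4, 1->1
Step 2: d_i = R_x(i) - R_y(i); compute d_i^2.
  (2-6)^2=16, (3-2)^2=1, (5-5)^2=0, (6-3)^2=9, (4-4)^2=0, (1-1)^2=0
sum(d^2) = 26.
Step 3: rho = 1 - 6*26 / (6*(6^2 - 1)) = 1 - 156/210 = 0.257143.
Step 4: Under H0, t = rho * sqrt((n-2)/(1-rho^2)) = 0.5322 ~ t(4).
Step 5: Two-sided p-value from the t-distribution with 4 df = 0.622787.
Step 6: alpha = 0.1. fail to reject H0.

rho = 0.2571, p = 0.622787, fail to reject H0 at alpha = 0.1.


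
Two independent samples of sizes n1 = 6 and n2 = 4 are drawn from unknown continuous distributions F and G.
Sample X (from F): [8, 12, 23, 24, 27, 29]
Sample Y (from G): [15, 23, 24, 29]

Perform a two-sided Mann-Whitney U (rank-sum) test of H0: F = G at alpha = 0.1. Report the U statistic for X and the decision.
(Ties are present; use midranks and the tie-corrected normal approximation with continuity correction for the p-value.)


Step 1: Combine and sort all 10 observations; assign midranks.
sorted (value, group): (8,X), (12,X), (15,Y), (23,X), (23,Y), (24,X), (24,Y), (27,X), (29,X), (29,Y)
ranks: 8->1, 12->2, 15->3, 23->4.5, 23->4.5, 24->6.5, 24->6.5, 27->8, 29->9.5, 29->9.5
Step 2: Rank sum for X: R1 = 1 + 2 + 4.5 + 6.5 + 8 + 9.5 = 31.5.
Step 3: U_X = R1 - n1(n1+1)/2 = 31.5 - 6*7/2 = 31.5 - 21 = 10.5.
       U_Y = n1*n2 - U_X = 24 - 10.5 = 13.5.
Step 4: Ties are present, so use the tie-corrected normal approximation (with continuity correction) for the p-value.
Step 5: p-value = 0.829638; compare to alpha = 0.1. fail to reject H0.

U_X = 10.5, p = 0.829638, fail to reject H0 at alpha = 0.1.


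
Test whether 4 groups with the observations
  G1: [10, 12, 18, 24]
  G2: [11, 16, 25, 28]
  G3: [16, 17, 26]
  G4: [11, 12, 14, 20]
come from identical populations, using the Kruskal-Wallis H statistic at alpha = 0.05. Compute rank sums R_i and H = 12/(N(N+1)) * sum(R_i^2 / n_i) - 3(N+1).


Step 1: Combine all N = 15 observations and assign midranks.
sorted (value, group, rank): (10,G1,1), (11,G2,2.5), (11,G4,2.5), (12,G1,4.5), (12,G4,4.5), (14,G4,6), (16,G2,7.5), (16,G3,7.5), (17,G3,9), (18,G1,10), (20,G4,11), (24,G1,12), (25,G2,13), (26,G3,14), (28,G2,15)
Step 2: Sum ranks within each group.
R_1 = 27.5 (n_1 = 4)
R_2 = 38 (n_2 = 4)
R_3 = 30.5 (n_3 = 3)
R_4 = 24 (n_4 = 4)
Step 3: H = 12/(N(N+1)) * sum(R_i^2/n_i) - 3(N+1)
     = 12/(15*16) * (27.5^2/4 + 38^2/4 + 30.5^2/3 + 24^2/4) - 3*16
     = 0.050000 * 1004.15 - 48
     = 2.207292.
Step 4: Ties present; correction factor C = 1 - 18/(15^3 - 15) = 0.994643. Corrected H = 2.207292 / 0.994643 = 2.219180.
Step 5: Under H0, H ~ chi^2(3); p-value = 0.528180.
Step 6: alpha = 0.05. fail to reject H0.

H = 2.2192, df = 3, p = 0.528180, fail to reject H0.


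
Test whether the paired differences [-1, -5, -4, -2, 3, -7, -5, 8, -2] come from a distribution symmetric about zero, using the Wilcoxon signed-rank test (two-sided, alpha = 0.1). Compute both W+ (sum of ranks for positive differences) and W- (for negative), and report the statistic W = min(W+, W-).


Step 1: Drop any zero differences (none here) and take |d_i|.
|d| = [1, 5, 4, 2, 3, 7, 5, 8, 2]
Step 2: Midrank |d_i| (ties get averaged ranks).
ranks: |1|->1, |5|->6.5, |4|->5, |2|->2.5, |3|->4, |7|->8, |5|->6.5, |8|->9, |2|->2.5
Step 3: Attach original signs; sum ranks with positive sign and with negative sign.
W+ = 4 + 9 = 13
W- = 1 + 6.5 + 5 + 2.5 + 8 + 6.5 + 2.5 = 32
(Check: W+ + W- = 45 should equal n(n+1)/2 = 45.)
Step 4: Test statistic W = min(W+, W-) = 13.
Step 5: Ties in |d|, so use the tie-corrected normal approximation.
        E[W] = n(n+1)/4 = 9*10/4 = 22.5.
        Tie groups: |d|=2 (t=2), |d|=5 (t=2); sum(t^3 - t) = 12.
        Var[W] = n(n+1)(2n+1)/24 - sum(t^3-t)/48 = 1710/24 - 12/48 = 71.
        z = (W - E[W]) / sqrt(Var[W]) = (13 - 22.5) / 8.4261 = -1.1274.
        Two-sided p = 2*Phi(z) = 0.259555.
Step 6: alpha = 0.1. fail to reject H0.

W+ = 13, W- = 32, W = min = 13, p = 0.259555, fail to reject H0.


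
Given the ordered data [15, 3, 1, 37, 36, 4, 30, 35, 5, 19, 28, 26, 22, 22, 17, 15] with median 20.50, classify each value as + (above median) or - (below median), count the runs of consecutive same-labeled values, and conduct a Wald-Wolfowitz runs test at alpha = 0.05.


Step 1: Compute median = 20.50; label A = above, B = below.
Labels in order: BBBAABAABBAAAABB  (n_A = 8, n_B = 8)
Step 2: Count runs R = 7.
Step 3: Under H0 (random ordering), E[R] = 2*n_A*n_B/(n_A+n_B) + 1 = 2*8*8/16 + 1 = 9.0000.
        Var[R] = 2*n_A*n_B*(2*n_A*n_B - n_A - n_B) / ((n_A+n_B)^2 * (n_A+n_B-1)) = 14336/3840 = 3.7333.
        SD[R] = 1.9322.
Step 4: Continuity-corrected z = (R + 0.5 - E[R]) / SD[R] = (7 + 0.5 - 9.0000) / 1.9322 = -0.7763.
Step 5: Two-sided p-value via normal approximation = 2*(1 - Phi(|z|)) = 0.437558.
Step 6: alpha = 0.05. fail to reject H0.

R = 7, z = -0.7763, p = 0.437558, fail to reject H0.


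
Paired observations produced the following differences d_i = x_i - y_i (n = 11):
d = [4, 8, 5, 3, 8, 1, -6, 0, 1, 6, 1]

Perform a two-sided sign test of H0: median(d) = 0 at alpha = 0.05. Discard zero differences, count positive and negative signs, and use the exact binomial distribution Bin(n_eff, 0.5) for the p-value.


Step 1: Discard zero differences. Original n = 11; n_eff = number of nonzero differences = 10.
Nonzero differences (with sign): +4, +8, +5, +3, +8, +1, -6, +1, +6, +1
Step 2: Count signs: positive = 9, negative = 1.
Step 3: Under H0: P(positive) = 0.5, so the number of positives S ~ Bin(10, 0.5).
Step 4: Two-sided exact p-value = sum of Bin(10,0.5) probabilities at or below the observed probability = 0.021484.
Step 5: alpha = 0.05. reject H0.

n_eff = 10, pos = 9, neg = 1, p = 0.021484, reject H0.


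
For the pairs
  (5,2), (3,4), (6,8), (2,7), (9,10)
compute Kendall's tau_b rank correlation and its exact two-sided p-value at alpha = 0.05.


Step 1: Enumerate the 10 unordered pairs (i,j) with i<j and classify each by sign(x_j-x_i) * sign(y_j-y_i).
  (1,2):dx=-2,dy=+2->D; (1,3):dx=+1,dy=+6->C; (1,4):dx=-3,dy=+5->D; (1,5):dx=+4,dy=+8->C
  (2,3):dx=+3,dy=+4->C; (2,4):dx=-1,dy=+3->D; (2,5):dx=+6,dy=+6->C; (3,4):dx=-4,dy=-1->C
  (3,5):dx=+3,dy=+2->C; (4,5):dx=+7,dy=+3->C
Step 2: C = 7, D = 3, total pairs = 10.
Step 3: tau = (C - D)/(n(n-1)/2) = (7 - 3)/10 = 0.400000.
Step 4: Exact two-sided p-value (enumerate n! = 120 permutations of y under H0): p = 0.483333.
Step 5: alpha = 0.05. fail to reject H0.

tau_b = 0.4000 (C=7, D=3), p = 0.483333, fail to reject H0.


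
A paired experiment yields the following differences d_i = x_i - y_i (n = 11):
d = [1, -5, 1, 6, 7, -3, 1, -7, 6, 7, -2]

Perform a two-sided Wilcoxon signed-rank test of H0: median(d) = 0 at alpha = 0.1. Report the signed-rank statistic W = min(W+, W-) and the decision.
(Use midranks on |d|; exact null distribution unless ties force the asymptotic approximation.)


Step 1: Drop any zero differences (none here) and take |d_i|.
|d| = [1, 5, 1, 6, 7, 3, 1, 7, 6, 7, 2]
Step 2: Midrank |d_i| (ties get averaged ranks).
ranks: |1|->2, |5|->6, |1|->2, |6|->7.5, |7|->10, |3|->5, |1|->2, |7|->10, |6|->7.5, |7|->10, |2|->4
Step 3: Attach original signs; sum ranks with positive sign and with negative sign.
W+ = 2 + 2 + 7.5 + 10 + 2 + 7.5 + 10 = 41
W- = 6 + 5 + 10 + 4 = 25
(Check: W+ + W- = 66 should equal n(n+1)/2 = 66.)
Step 4: Test statistic W = min(W+, W-) = 25.
Step 5: Ties in |d|, so use the tie-corrected normal approximation.
        E[W] = n(n+1)/4 = 11*12/4 = 33.
        Tie groups: |d|=1 (t=3), |d|=6 (t=2), |d|=7 (t=3); sum(t^3 - t) = 54.
        Var[W] = n(n+1)(2n+1)/24 - sum(t^3-t)/48 = 3036/24 - 54/48 = 125.375.
        z = (W - E[W]) / sqrt(Var[W]) = (25 - 33) / 11.1971 = -0.7145.
        Two-sided p = 2*Phi(z) = 0.474936.
Step 6: alpha = 0.1. fail to reject H0.

W+ = 41, W- = 25, W = min = 25, p = 0.474936, fail to reject H0.


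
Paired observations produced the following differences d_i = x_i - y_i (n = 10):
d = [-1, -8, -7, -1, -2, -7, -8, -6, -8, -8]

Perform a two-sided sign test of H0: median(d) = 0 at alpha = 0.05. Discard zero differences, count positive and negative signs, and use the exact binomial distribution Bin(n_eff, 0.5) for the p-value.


Step 1: Discard zero differences. Original n = 10; n_eff = number of nonzero differences = 10.
Nonzero differences (with sign): -1, -8, -7, -1, -2, -7, -8, -6, -8, -8
Step 2: Count signs: positive = 0, negative = 10.
Step 3: Under H0: P(positive) = 0.5, so the number of positives S ~ Bin(10, 0.5).
Step 4: Two-sided exact p-value = sum of Bin(10,0.5) probabilities at or below the observed probability = 0.001953.
Step 5: alpha = 0.05. reject H0.

n_eff = 10, pos = 0, neg = 10, p = 0.001953, reject H0.


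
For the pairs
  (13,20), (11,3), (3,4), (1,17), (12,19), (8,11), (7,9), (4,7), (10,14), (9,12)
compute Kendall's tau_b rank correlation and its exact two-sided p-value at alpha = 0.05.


Step 1: Enumerate the 45 unordered pairs (i,j) with i<j and classify each by sign(x_j-x_i) * sign(y_j-y_i).
  (1,2):dx=-2,dy=-17->C; (1,3):dx=-10,dy=-16->C; (1,4):dx=-12,dy=-3->C; (1,5):dx=-1,dy=-1->C
  (1,6):dx=-5,dy=-9->C; (1,7):dx=-6,dy=-11->C; (1,8):dx=-9,dy=-13->C; (1,9):dx=-3,dy=-6->C
  (1,10):dx=-4,dy=-8->C; (2,3):dx=-8,dy=+1->D; (2,4):dx=-10,dy=+14->D; (2,5):dx=+1,dy=+16->C
  (2,6):dx=-3,dy=+8->D; (2,7):dx=-4,dy=+6->D; (2,8):dx=-7,dy=+4->D; (2,9):dx=-1,dy=+11->D
  (2,10):dx=-2,dy=+9->D; (3,4):dx=-2,dy=+13->D; (3,5):dx=+9,dy=+15->C; (3,6):dx=+5,dy=+7->C
  (3,7):dx=+4,dy=+5->C; (3,8):dx=+1,dy=+3->C; (3,9):dx=+7,dy=+10->C; (3,10):dx=+6,dy=+8->C
  (4,5):dx=+11,dy=+2->C; (4,6):dx=+7,dy=-6->D; (4,7):dx=+6,dy=-8->D; (4,8):dx=+3,dy=-10->D
  (4,9):dx=+9,dy=-3->D; (4,10):dx=+8,dy=-5->D; (5,6):dx=-4,dy=-8->C; (5,7):dx=-5,dy=-10->C
  (5,8):dx=-8,dy=-12->C; (5,9):dx=-2,dy=-5->C; (5,10):dx=-3,dy=-7->C; (6,7):dx=-1,dy=-2->C
  (6,8):dx=-4,dy=-4->C; (6,9):dx=+2,dy=+3->C; (6,10):dx=+1,dy=+1->C; (7,8):dx=-3,dy=-2->C
  (7,9):dx=+3,dy=+5->C; (7,10):dx=+2,dy=+3->C; (8,9):dx=+6,dy=+7->C; (8,10):dx=+5,dy=+5->C
  (9,10):dx=-1,dy=-2->C
Step 2: C = 32, D = 13, total pairs = 45.
Step 3: tau = (C - D)/(n(n-1)/2) = (32 - 13)/45 = 0.422222.
Step 4: Exact two-sided p-value (enumerate n! = 3628800 permutations of y under H0): p = 0.108313.
Step 5: alpha = 0.05. fail to reject H0.

tau_b = 0.4222 (C=32, D=13), p = 0.108313, fail to reject H0.


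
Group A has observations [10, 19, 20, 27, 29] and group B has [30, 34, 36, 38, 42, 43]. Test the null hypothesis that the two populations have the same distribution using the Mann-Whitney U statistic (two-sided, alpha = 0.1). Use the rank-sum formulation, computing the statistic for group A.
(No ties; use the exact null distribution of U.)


Step 1: Combine and sort all 11 observations; assign midranks.
sorted (value, group): (10,X), (19,X), (20,X), (27,X), (29,X), (30,Y), (34,Y), (36,Y), (38,Y), (42,Y), (43,Y)
ranks: 10->1, 19->2, 20->3, 27->4, 29->5, 30->6, 34->7, 36->8, 38->9, 42->10, 43->11
Step 2: Rank sum for X: R1 = 1 + 2 + 3 + 4 + 5 = 15.
Step 3: U_X = R1 - n1(n1+1)/2 = 15 - 5*6/2 = 15 - 15 = 0.
       U_Y = n1*n2 - U_X = 30 - 0 = 30.
Step 4: No ties, so the exact null distribution of U (based on enumerating the C(11,5) = 462 equally likely rank assignments) gives the two-sided p-value.
Step 5: p-value = 0.004329; compare to alpha = 0.1. reject H0.

U_X = 0, p = 0.004329, reject H0 at alpha = 0.1.


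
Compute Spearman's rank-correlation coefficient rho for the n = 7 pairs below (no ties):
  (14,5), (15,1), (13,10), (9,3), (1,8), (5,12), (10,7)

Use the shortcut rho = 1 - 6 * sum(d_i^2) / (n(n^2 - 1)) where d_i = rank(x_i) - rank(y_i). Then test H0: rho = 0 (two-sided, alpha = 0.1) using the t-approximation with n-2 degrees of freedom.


Step 1: Rank x and y separately (midranks; no ties here).
rank(x): 14->6, 15->7, 13->5, 9->3, 1->1, 5->2, 10->4
rank(y): 5->3, 1->1, 10->6, 3->2, 8->5, 12->7, 7->4
Step 2: d_i = R_x(i) - R_y(i); compute d_i^2.
  (6-3)^2=9, (7-1)^2=36, (5-6)^2=1, (3-2)^2=1, (1-5)^2=16, (2-7)^2=25, (4-4)^2=0
sum(d^2) = 88.
Step 3: rho = 1 - 6*88 / (7*(7^2 - 1)) = 1 - 528/336 = -0.571429.
Step 4: Under H0, t = rho * sqrt((n-2)/(1-rho^2)) = -1.5570 ~ t(5).
Step 5: Two-sided p-value from the t-distribution with 5 df = 0.180202.
Step 6: alpha = 0.1. fail to reject H0.

rho = -0.5714, p = 0.180202, fail to reject H0 at alpha = 0.1.


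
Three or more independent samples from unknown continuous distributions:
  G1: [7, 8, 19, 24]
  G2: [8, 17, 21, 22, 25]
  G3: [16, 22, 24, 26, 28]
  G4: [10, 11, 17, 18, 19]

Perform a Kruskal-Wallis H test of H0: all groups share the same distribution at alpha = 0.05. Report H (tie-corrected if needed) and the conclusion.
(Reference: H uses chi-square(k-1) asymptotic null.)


Step 1: Combine all N = 19 observations and assign midranks.
sorted (value, group, rank): (7,G1,1), (8,G1,2.5), (8,G2,2.5), (10,G4,4), (11,G4,5), (16,G3,6), (17,G2,7.5), (17,G4,7.5), (18,G4,9), (19,G1,10.5), (19,G4,10.5), (21,G2,12), (22,G2,13.5), (22,G3,13.5), (24,G1,15.5), (24,G3,15.5), (25,G2,17), (26,G3,18), (28,G3,19)
Step 2: Sum ranks within each group.
R_1 = 29.5 (n_1 = 4)
R_2 = 52.5 (n_2 = 5)
R_3 = 72 (n_3 = 5)
R_4 = 36 (n_4 = 5)
Step 3: H = 12/(N(N+1)) * sum(R_i^2/n_i) - 3(N+1)
     = 12/(19*20) * (29.5^2/4 + 52.5^2/5 + 72^2/5 + 36^2/5) - 3*20
     = 0.031579 * 2064.81 - 60
     = 5.204605.
Step 4: Ties present; correction factor C = 1 - 30/(19^3 - 19) = 0.995614. Corrected H = 5.204605 / 0.995614 = 5.227533.
Step 5: Under H0, H ~ chi^2(3); p-value = 0.155874.
Step 6: alpha = 0.05. fail to reject H0.

H = 5.2275, df = 3, p = 0.155874, fail to reject H0.


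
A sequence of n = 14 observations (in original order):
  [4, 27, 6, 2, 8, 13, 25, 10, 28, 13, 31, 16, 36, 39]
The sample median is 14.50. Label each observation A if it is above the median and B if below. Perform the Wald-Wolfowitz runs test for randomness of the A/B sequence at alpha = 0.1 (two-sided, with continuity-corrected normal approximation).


Step 1: Compute median = 14.50; label A = above, B = below.
Labels in order: BABBBBABABAAAA  (n_A = 7, n_B = 7)
Step 2: Count runs R = 8.
Step 3: Under H0 (random ordering), E[R] = 2*n_A*n_B/(n_A+n_B) + 1 = 2*7*7/14 + 1 = 8.0000.
        Var[R] = 2*n_A*n_B*(2*n_A*n_B - n_A - n_B) / ((n_A+n_B)^2 * (n_A+n_B-1)) = 8232/2548 = 3.2308.
        SD[R] = 1.7974.
Step 4: R = E[R], so z = 0 with no continuity correction.
Step 5: Two-sided p-value via normal approximation = 2*(1 - Phi(|z|)) = 1.000000.
Step 6: alpha = 0.1. fail to reject H0.

R = 8, z = 0.0000, p = 1.000000, fail to reject H0.
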